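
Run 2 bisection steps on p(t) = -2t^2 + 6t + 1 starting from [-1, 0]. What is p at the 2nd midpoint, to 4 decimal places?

-0.6250

midpoint -0.5: p = -2.5 < 0 → [-0.5, 0]
midpoint -0.25: p = -0.625 < 0 → [-0.25, 0]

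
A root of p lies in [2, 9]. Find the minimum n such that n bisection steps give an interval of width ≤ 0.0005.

14

Width after n steps is 7/2^n. Need 2^n ≥ 7/0.0005 = 14000.
2^13 = 8192 < 14000 ≤ 2^14 = 16384, so n = 14.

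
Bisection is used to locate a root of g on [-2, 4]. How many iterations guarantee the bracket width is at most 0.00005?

17

Width after n steps is 6/2^n. Need 2^n ≥ 6/0.00005 = 120000.
2^16 = 65536 < 120000 ≤ 2^17 = 131072, so n = 17.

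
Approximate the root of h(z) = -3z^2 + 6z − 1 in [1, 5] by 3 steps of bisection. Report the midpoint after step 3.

1.5

m = 3, h(m) = -10 (−); new bracket [1, 3]
m = 2, h(m) = -1 (−); new bracket [1, 2]
m = 1.5, h(m) = 1.25 (+); new bracket [1.5, 2]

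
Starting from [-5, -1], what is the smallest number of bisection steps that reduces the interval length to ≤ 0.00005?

17

Width after n steps is 4/2^n. Need 2^n ≥ 4/0.00005 = 80000.
2^16 = 65536 < 80000 ≤ 2^17 = 131072, so n = 17.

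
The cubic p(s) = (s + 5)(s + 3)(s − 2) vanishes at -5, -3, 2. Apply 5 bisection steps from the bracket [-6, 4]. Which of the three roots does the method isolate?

midpoint -1: p = -24 < 0 → [-1, 4]
midpoint 1.5: p = -14.625 < 0 → [1.5, 4]
midpoint 2.75: p = 33.421875 > 0 → [1.5, 2.75]
midpoint 2.125: p = 4.5645 > 0 → [1.5, 2.125]
midpoint 1.8125: p = -6.1472 < 0 → [1.8125, 2.125]

2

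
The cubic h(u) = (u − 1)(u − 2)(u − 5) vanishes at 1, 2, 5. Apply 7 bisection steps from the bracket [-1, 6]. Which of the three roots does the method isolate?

h(2.5) = -1.875 < 0, so the root lies in [2.5, 6]
h(4.25) = -5.484375 < 0, so the root lies in [4.25, 6]
h(5.125) = 1.611328 > 0, so the root lies in [4.25, 5.125]
h(4.6875) = -3.0969 < 0, so the root lies in [4.6875, 5.125]
h(4.90625) = -1.0643 < 0, so the root lies in [4.90625, 5.125]
h(5.015625) = 0.1892 > 0, so the root lies in [4.90625, 5.015625]
h(4.9609375) = -0.4581 < 0, so the root lies in [4.9609375, 5.015625]

5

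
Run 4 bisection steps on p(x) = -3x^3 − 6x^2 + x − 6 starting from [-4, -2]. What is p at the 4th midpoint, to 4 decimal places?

-2.0293

p(-3) = 18 > 0, so the root lies in [-3, -2]
p(-2.5) = 0.875 > 0, so the root lies in [-2.5, -2]
p(-2.25) = -4.453125 < 0, so the root lies in [-2.5, -2.25]
p(-2.375) = -2.0293 < 0, so the root lies in [-2.5, -2.375]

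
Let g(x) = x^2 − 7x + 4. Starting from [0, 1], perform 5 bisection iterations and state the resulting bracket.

[0.625, 0.65625]

midpoint 0.5: g = 0.75 > 0 → [0.5, 1]
midpoint 0.75: g = -0.6875 < 0 → [0.5, 0.75]
midpoint 0.625: g = 0.015625 > 0 → [0.625, 0.75]
midpoint 0.6875: g = -0.3398 < 0 → [0.625, 0.6875]
midpoint 0.65625: g = -0.1631 < 0 → [0.625, 0.65625]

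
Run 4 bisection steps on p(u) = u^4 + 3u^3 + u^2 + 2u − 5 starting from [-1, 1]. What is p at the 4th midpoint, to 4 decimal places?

0.1116

p(0) = -5 < 0, so the root lies in [0, 1]
p(0.5) = -3.3125 < 0, so the root lies in [0.5, 1]
p(0.75) = -1.355469 < 0, so the root lies in [0.75, 1]
p(0.875) = 0.1116 > 0, so the root lies in [0.75, 0.875]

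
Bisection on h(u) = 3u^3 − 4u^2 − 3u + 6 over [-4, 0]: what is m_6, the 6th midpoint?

midpoint -2: h = -28 < 0 → [-2, 0]
midpoint -1: h = 2 > 0 → [-2, -1]
midpoint -1.5: h = -8.625 < 0 → [-1.5, -1]
midpoint -1.25: h = -2.3594 < 0 → [-1.25, -1]
midpoint -1.125: h = 0.041 > 0 → [-1.25, -1.125]
midpoint -1.1875: h = -1.1018 < 0 → [-1.1875, -1.125]

-1.1875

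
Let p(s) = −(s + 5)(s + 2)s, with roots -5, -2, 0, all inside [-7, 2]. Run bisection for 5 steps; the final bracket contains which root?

-5

s = -2.5 gives p = -3.125, negative; keep [-7, -2.5]
s = -4.75 gives p = -3.265625, negative; keep [-7, -4.75]
s = -5.875 gives p = 19.919922, positive; keep [-5.875, -4.75]
s = -5.3125 gives p = 5.4993, positive; keep [-5.3125, -4.75]
s = -5.03125 gives p = 0.4766, positive; keep [-5.03125, -4.75]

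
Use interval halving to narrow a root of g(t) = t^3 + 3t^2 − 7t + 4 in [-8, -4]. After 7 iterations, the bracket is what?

[-4.6875, -4.65625]

g(-6) = -62 < 0, so the root lies in [-6, -4]
g(-5) = -11 < 0, so the root lies in [-5, -4]
g(-4.5) = 5.125 > 0, so the root lies in [-5, -4.5]
g(-4.75) = -2.2344 < 0, so the root lies in [-4.75, -4.5]
g(-4.625) = 1.6152 > 0, so the root lies in [-4.75, -4.625]
g(-4.6875) = -0.2664 < 0, so the root lies in [-4.6875, -4.625]
g(-4.65625) = 0.6852 > 0, so the root lies in [-4.6875, -4.65625]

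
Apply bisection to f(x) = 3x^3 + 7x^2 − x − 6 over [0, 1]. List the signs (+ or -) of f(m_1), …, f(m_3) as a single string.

f(0.5) = -4.375 < 0, so the root lies in [0.5, 1]
f(0.75) = -1.546875 < 0, so the root lies in [0.75, 1]
f(0.875) = 0.494141 > 0, so the root lies in [0.75, 0.875]

--+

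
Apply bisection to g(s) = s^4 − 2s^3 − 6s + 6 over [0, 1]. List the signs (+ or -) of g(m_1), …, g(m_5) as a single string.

++-++

s = 0.5 gives g = 2.8125, positive; keep [0.5, 1]
s = 0.75 gives g = 0.972656, positive; keep [0.75, 1]
s = 0.875 gives g = -0.003662, negative; keep [0.75, 0.875]
s = 0.8125 gives g = 0.4881, positive; keep [0.8125, 0.875]
s = 0.84375 gives g = 0.243, positive; keep [0.84375, 0.875]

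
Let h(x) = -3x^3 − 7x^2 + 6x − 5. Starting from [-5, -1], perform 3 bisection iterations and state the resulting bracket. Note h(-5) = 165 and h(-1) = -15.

x = -3 gives h = -5, negative; keep [-5, -3]
x = -4 gives h = 51, positive; keep [-4, -3]
x = -3.5 gives h = 16.875, positive; keep [-3.5, -3]

[-3.5, -3]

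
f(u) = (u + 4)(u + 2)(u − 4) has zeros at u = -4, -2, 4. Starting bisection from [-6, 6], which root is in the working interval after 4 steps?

4

u = 0 gives f = -32, negative; keep [0, 6]
u = 3 gives f = -35, negative; keep [3, 6]
u = 4.5 gives f = 27.625, positive; keep [3, 4.5]
u = 3.75 gives f = -11.1406, negative; keep [3.75, 4.5]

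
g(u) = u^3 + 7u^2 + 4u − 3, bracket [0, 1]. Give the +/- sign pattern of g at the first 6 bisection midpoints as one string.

m = 0.5, g(m) = 0.875 (+); new bracket [0, 0.5]
m = 0.25, g(m) = -1.546875 (−); new bracket [0.25, 0.5]
m = 0.375, g(m) = -0.462891 (−); new bracket [0.375, 0.5]
m = 0.4375, g(m) = 0.1736 (+); new bracket [0.375, 0.4375]
m = 0.40625, g(m) = -0.1527 (−); new bracket [0.40625, 0.4375]
m = 0.421875, g(m) = 0.0084 (+); new bracket [0.40625, 0.421875]

+--+-+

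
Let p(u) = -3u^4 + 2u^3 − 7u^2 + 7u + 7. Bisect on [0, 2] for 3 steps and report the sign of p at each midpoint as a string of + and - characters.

+-+

midpoint 1: p = 6 > 0 → [1, 2]
midpoint 1.5: p = -6.6875 < 0 → [1, 1.5]
midpoint 1.25: p = 1.394531 > 0 → [1.25, 1.5]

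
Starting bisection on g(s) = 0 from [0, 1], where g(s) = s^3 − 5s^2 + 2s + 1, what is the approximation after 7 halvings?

g(0.5) = 0.875 > 0, so the root lies in [0.5, 1]
g(0.75) = 0.109375 > 0, so the root lies in [0.75, 1]
g(0.875) = -0.408203 < 0, so the root lies in [0.75, 0.875]
g(0.8125) = -0.1394 < 0, so the root lies in [0.75, 0.8125]
g(0.78125) = -0.0124 < 0, so the root lies in [0.75, 0.78125]
g(0.765625) = 0.0491 > 0, so the root lies in [0.765625, 0.78125]
g(0.7734375) = 0.0185 > 0, so the root lies in [0.7734375, 0.78125]

0.7734375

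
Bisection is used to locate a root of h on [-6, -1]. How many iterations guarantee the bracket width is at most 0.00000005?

Width after n steps is 5/2^n. Need 2^n ≥ 5/0.00000005 = 100000000.
2^26 = 67108864 < 100000000 ≤ 2^27 = 134217728, so n = 27.

27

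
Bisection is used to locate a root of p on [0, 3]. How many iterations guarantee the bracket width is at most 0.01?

Width after n steps is 3/2^n. Need 2^n ≥ 3/0.01 = 300.
2^8 = 256 < 300 ≤ 2^9 = 512, so n = 9.

9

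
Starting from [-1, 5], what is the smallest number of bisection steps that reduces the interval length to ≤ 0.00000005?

Width after n steps is 6/2^n. Need 2^n ≥ 6/0.00000005 = 120000000.
2^26 = 67108864 < 120000000 ≤ 2^27 = 134217728, so n = 27.

27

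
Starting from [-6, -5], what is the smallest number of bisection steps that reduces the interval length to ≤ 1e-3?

10

Width after n steps is 1/2^n. Need 2^n ≥ 1/1e-3 = 1000.
2^9 = 512 < 1000 ≤ 2^10 = 1024, so n = 10.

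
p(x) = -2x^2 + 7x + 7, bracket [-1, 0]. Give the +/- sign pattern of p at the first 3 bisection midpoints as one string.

++-

p(-0.5) = 3 > 0, so the root lies in [-1, -0.5]
p(-0.75) = 0.625 > 0, so the root lies in [-1, -0.75]
p(-0.875) = -0.65625 < 0, so the root lies in [-0.875, -0.75]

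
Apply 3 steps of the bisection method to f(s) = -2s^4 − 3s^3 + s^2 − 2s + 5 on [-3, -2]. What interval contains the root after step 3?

[-2.25, -2.125]

m = -2.5, f(m) = -15 (−); new bracket [-2.5, -2]
m = -2.25, f(m) = -2.523438 (−); new bracket [-2.25, -2]
m = -2.125, f(m) = 1.770996 (+); new bracket [-2.25, -2.125]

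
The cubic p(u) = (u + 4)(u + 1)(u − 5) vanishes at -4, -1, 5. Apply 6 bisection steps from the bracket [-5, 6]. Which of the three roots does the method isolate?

midpoint 0.5: p = -30.375 < 0 → [0.5, 6]
midpoint 3.25: p = -53.921875 < 0 → [3.25, 6]
midpoint 4.625: p = -18.193359 < 0 → [4.625, 6]
midpoint 5.3125: p = 18.3704 > 0 → [4.625, 5.3125]
midpoint 4.96875: p = -1.6729 < 0 → [4.96875, 5.3125]
midpoint 5.140625: p = 7.8932 > 0 → [4.96875, 5.140625]

5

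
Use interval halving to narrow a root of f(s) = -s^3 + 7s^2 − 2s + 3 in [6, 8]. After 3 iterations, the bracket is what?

[6.75, 7]

m = 7, f(m) = -11 (−); new bracket [6, 7]
m = 6.5, f(m) = 11.125 (+); new bracket [6.5, 7]
m = 6.75, f(m) = 0.890625 (+); new bracket [6.75, 7]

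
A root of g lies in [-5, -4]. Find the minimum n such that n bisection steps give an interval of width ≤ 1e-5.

17

Width after n steps is 1/2^n. Need 2^n ≥ 1/1e-5 = 100000.
2^16 = 65536 < 100000 ≤ 2^17 = 131072, so n = 17.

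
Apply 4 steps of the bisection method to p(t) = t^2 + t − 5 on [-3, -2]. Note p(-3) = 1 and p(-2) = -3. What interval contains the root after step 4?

m = -2.5, p(m) = -1.25 (−); new bracket [-3, -2.5]
m = -2.75, p(m) = -0.1875 (−); new bracket [-3, -2.75]
m = -2.875, p(m) = 0.390625 (+); new bracket [-2.875, -2.75]
m = -2.8125, p(m) = 0.0977 (+); new bracket [-2.8125, -2.75]

[-2.8125, -2.75]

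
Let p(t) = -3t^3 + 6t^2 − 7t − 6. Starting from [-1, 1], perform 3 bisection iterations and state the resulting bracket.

[-0.75, -0.5]

m = 0, p(m) = -6 (−); new bracket [-1, 0]
m = -0.5, p(m) = -0.625 (−); new bracket [-1, -0.5]
m = -0.75, p(m) = 3.890625 (+); new bracket [-0.75, -0.5]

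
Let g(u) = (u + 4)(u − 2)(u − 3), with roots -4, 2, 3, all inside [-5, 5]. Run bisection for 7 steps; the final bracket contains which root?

-4

m = 0, g(m) = 24 (+); new bracket [-5, 0]
m = -2.5, g(m) = 37.125 (+); new bracket [-5, -2.5]
m = -3.75, g(m) = 9.703125 (+); new bracket [-5, -3.75]
m = -4.375, g(m) = -17.6309 (−); new bracket [-4.375, -3.75]
m = -4.0625, g(m) = -2.676 (−); new bracket [-4.0625, -3.75]
m = -3.90625, g(m) = 3.8241 (+); new bracket [-4.0625, -3.90625]
m = -3.984375, g(m) = 0.6531 (+); new bracket [-4.0625, -3.984375]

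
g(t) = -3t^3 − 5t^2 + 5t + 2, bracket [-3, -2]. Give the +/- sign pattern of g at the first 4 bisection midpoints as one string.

m = -2.5, g(m) = 5.125 (+); new bracket [-2.5, -2]
m = -2.25, g(m) = -0.390625 (−); new bracket [-2.5, -2.25]
m = -2.375, g(m) = 2.111328 (+); new bracket [-2.375, -2.25]
m = -2.3125, g(m) = 0.7986 (+); new bracket [-2.3125, -2.25]

+-++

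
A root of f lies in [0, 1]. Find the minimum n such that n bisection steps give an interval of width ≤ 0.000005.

18

Width after n steps is 1/2^n. Need 2^n ≥ 1/0.000005 = 200000.
2^17 = 131072 < 200000 ≤ 2^18 = 262144, so n = 18.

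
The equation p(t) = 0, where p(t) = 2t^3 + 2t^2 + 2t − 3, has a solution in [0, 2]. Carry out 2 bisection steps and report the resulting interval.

[0.5, 1]

midpoint 1: p = 3 > 0 → [0, 1]
midpoint 0.5: p = -1.25 < 0 → [0.5, 1]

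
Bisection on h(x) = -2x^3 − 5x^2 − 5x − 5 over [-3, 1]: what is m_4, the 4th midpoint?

-1.75

m = -1, h(m) = -3 (−); new bracket [-3, -1]
m = -2, h(m) = 1 (+); new bracket [-2, -1]
m = -1.5, h(m) = -2 (−); new bracket [-2, -1.5]
m = -1.75, h(m) = -0.8438 (−); new bracket [-2, -1.75]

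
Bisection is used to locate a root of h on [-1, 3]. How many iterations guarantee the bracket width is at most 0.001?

12

Width after n steps is 4/2^n. Need 2^n ≥ 4/0.001 = 4000.
2^11 = 2048 < 4000 ≤ 2^12 = 4096, so n = 12.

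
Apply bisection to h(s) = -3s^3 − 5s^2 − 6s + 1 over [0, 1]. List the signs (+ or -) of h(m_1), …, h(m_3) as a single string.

h(0.5) = -3.625 < 0, so the root lies in [0, 0.5]
h(0.25) = -0.859375 < 0, so the root lies in [0, 0.25]
h(0.125) = 0.166016 > 0, so the root lies in [0.125, 0.25]

--+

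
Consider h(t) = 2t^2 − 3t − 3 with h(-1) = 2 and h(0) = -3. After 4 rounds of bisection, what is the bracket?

[-0.6875, -0.625]

midpoint -0.5: h = -1 < 0 → [-1, -0.5]
midpoint -0.75: h = 0.375 > 0 → [-0.75, -0.5]
midpoint -0.625: h = -0.34375 < 0 → [-0.75, -0.625]
midpoint -0.6875: h = 0.0078 > 0 → [-0.6875, -0.625]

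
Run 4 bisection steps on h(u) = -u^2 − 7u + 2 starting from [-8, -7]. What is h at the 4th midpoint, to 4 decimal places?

m = -7.5, h(m) = -1.75 (−); new bracket [-7.5, -7]
m = -7.25, h(m) = 0.1875 (+); new bracket [-7.5, -7.25]
m = -7.375, h(m) = -0.765625 (−); new bracket [-7.375, -7.25]
m = -7.3125, h(m) = -0.2852 (−); new bracket [-7.3125, -7.25]

-0.2852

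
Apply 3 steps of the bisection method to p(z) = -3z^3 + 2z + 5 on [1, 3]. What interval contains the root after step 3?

[1.25, 1.5]

m = 2, p(m) = -15 (−); new bracket [1, 2]
m = 1.5, p(m) = -2.125 (−); new bracket [1, 1.5]
m = 1.25, p(m) = 1.640625 (+); new bracket [1.25, 1.5]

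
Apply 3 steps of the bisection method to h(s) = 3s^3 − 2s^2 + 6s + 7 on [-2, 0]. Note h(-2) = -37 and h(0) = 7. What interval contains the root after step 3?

[-1, -0.75]

s = -1 gives h = -4, negative; keep [-1, 0]
s = -0.5 gives h = 3.125, positive; keep [-1, -0.5]
s = -0.75 gives h = 0.109375, positive; keep [-1, -0.75]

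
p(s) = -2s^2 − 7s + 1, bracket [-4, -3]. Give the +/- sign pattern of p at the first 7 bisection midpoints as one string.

m = -3.5, p(m) = 1 (+); new bracket [-4, -3.5]
m = -3.75, p(m) = -0.875 (−); new bracket [-3.75, -3.5]
m = -3.625, p(m) = 0.09375 (+); new bracket [-3.75, -3.625]
m = -3.6875, p(m) = -0.3828 (−); new bracket [-3.6875, -3.625]
m = -3.65625, p(m) = -0.1426 (−); new bracket [-3.65625, -3.625]
m = -3.640625, p(m) = -0.0239 (−); new bracket [-3.640625, -3.625]
m = -3.6328125, p(m) = 0.035 (+); new bracket [-3.640625, -3.6328125]

+-+---+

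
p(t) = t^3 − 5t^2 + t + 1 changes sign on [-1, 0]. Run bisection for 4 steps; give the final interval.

t = -0.5 gives p = -0.875, negative; keep [-0.5, 0]
t = -0.25 gives p = 0.421875, positive; keep [-0.5, -0.25]
t = -0.375 gives p = -0.130859, negative; keep [-0.375, -0.25]
t = -0.3125 gives p = 0.1687, positive; keep [-0.375, -0.3125]

[-0.375, -0.3125]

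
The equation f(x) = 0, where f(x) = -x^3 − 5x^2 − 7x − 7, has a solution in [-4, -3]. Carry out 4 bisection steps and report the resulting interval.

midpoint -3.5: f = -0.875 < 0 → [-4, -3.5]
midpoint -3.75: f = 1.671875 > 0 → [-3.75, -3.5]
midpoint -3.625: f = 0.306641 > 0 → [-3.625, -3.5]
midpoint -3.5625: f = -0.3064 < 0 → [-3.625, -3.5625]

[-3.625, -3.5625]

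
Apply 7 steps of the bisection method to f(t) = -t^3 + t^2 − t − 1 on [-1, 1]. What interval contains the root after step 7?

f(0) = -1 < 0, so the root lies in [-1, 0]
f(-0.5) = -0.125 < 0, so the root lies in [-1, -0.5]
f(-0.75) = 0.734375 > 0, so the root lies in [-0.75, -0.5]
f(-0.625) = 0.2598 > 0, so the root lies in [-0.625, -0.5]
f(-0.5625) = 0.0569 > 0, so the root lies in [-0.5625, -0.5]
f(-0.53125) = -0.0366 < 0, so the root lies in [-0.5625, -0.53125]
f(-0.546875) = 0.0095 > 0, so the root lies in [-0.546875, -0.53125]

[-0.546875, -0.53125]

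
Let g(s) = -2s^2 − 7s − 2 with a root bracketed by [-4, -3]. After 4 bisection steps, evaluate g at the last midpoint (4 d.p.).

-0.0078

g(-3.5) = -2 < 0, so the root lies in [-3.5, -3]
g(-3.25) = -0.375 < 0, so the root lies in [-3.25, -3]
g(-3.125) = 0.34375 > 0, so the root lies in [-3.25, -3.125]
g(-3.1875) = -0.0078 < 0, so the root lies in [-3.1875, -3.125]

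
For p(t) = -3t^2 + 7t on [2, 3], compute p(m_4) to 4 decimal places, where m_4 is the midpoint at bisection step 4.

0.1445

m = 2.5, p(m) = -1.25 (−); new bracket [2, 2.5]
m = 2.25, p(m) = 0.5625 (+); new bracket [2.25, 2.5]
m = 2.375, p(m) = -0.296875 (−); new bracket [2.25, 2.375]
m = 2.3125, p(m) = 0.1445 (+); new bracket [2.3125, 2.375]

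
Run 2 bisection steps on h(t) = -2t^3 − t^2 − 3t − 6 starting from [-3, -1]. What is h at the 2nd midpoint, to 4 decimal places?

h(-2) = 12 > 0, so the root lies in [-2, -1]
h(-1.5) = 3 > 0, so the root lies in [-1.5, -1]

3.0000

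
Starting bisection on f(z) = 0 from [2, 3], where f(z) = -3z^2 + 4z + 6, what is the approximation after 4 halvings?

midpoint 2.5: f = -2.75 < 0 → [2, 2.5]
midpoint 2.25: f = -0.1875 < 0 → [2, 2.25]
midpoint 2.125: f = 0.953125 > 0 → [2.125, 2.25]
midpoint 2.1875: f = 0.3945 > 0 → [2.1875, 2.25]

2.1875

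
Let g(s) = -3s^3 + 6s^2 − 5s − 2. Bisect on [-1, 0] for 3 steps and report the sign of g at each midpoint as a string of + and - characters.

midpoint -0.5: g = 2.375 > 0 → [-0.5, 0]
midpoint -0.25: g = -0.328125 < 0 → [-0.5, -0.25]
midpoint -0.375: g = 0.876953 > 0 → [-0.375, -0.25]

+-+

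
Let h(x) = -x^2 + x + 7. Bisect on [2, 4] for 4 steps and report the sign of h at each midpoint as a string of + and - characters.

+--+

x = 3 gives h = 1, positive; keep [3, 4]
x = 3.5 gives h = -1.75, negative; keep [3, 3.5]
x = 3.25 gives h = -0.3125, negative; keep [3, 3.25]
x = 3.125 gives h = 0.3594, positive; keep [3.125, 3.25]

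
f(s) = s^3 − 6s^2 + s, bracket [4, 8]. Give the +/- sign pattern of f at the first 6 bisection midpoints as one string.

m = 6, f(m) = 6 (+); new bracket [4, 6]
m = 5, f(m) = -20 (−); new bracket [5, 6]
m = 5.5, f(m) = -9.625 (−); new bracket [5.5, 6]
m = 5.75, f(m) = -2.5156 (−); new bracket [5.75, 6]
m = 5.875, f(m) = 1.5605 (+); new bracket [5.75, 5.875]
m = 5.8125, f(m) = -0.5222 (−); new bracket [5.8125, 5.875]

+---+-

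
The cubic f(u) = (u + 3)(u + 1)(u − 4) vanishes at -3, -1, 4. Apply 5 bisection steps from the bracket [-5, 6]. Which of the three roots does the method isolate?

u = 0.5 gives f = -18.375, negative; keep [0.5, 6]
u = 3.25 gives f = -19.921875, negative; keep [3.25, 6]
u = 4.625 gives f = 26.806641, positive; keep [3.25, 4.625]
u = 3.9375 gives f = -2.1409, negative; keep [3.9375, 4.625]
u = 4.28125 gives f = 10.8152, positive; keep [3.9375, 4.28125]

4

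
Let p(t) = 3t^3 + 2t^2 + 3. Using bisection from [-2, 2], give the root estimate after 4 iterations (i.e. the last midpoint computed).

-1.25

t = 0 gives p = 3, positive; keep [-2, 0]
t = -1 gives p = 2, positive; keep [-2, -1]
t = -1.5 gives p = -2.625, negative; keep [-1.5, -1]
t = -1.25 gives p = 0.2656, positive; keep [-1.5, -1.25]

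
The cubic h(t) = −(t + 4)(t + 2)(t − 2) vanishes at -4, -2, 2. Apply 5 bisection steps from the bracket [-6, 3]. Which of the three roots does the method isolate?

t = -1.5 gives h = 4.375, positive; keep [-1.5, 3]
t = 0.75 gives h = 16.328125, positive; keep [0.75, 3]
t = 1.875 gives h = 2.845703, positive; keep [1.875, 3]
t = 2.4375 gives h = -12.4978, negative; keep [1.875, 2.4375]
t = 2.15625 gives h = -3.998, negative; keep [1.875, 2.15625]

2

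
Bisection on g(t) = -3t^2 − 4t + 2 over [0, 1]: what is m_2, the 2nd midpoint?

g(0.5) = -0.75 < 0, so the root lies in [0, 0.5]
g(0.25) = 0.8125 > 0, so the root lies in [0.25, 0.5]

0.25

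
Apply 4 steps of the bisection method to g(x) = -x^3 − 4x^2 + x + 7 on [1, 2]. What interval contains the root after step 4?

midpoint 1.5: g = -3.875 < 0 → [1, 1.5]
midpoint 1.25: g = 0.046875 > 0 → [1.25, 1.5]
midpoint 1.375: g = -1.787109 < 0 → [1.25, 1.375]
midpoint 1.3125: g = -0.8391 < 0 → [1.25, 1.3125]

[1.25, 1.3125]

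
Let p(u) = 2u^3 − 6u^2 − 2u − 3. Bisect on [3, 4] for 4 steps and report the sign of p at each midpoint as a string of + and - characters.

p(3.5) = 2.25 > 0, so the root lies in [3, 3.5]
p(3.25) = -4.21875 < 0, so the root lies in [3.25, 3.5]
p(3.375) = -1.207031 < 0, so the root lies in [3.375, 3.5]
p(3.4375) = 0.4644 > 0, so the root lies in [3.375, 3.4375]

+--+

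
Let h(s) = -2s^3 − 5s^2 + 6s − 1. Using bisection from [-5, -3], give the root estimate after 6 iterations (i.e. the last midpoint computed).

m = -4, h(m) = 23 (+); new bracket [-4, -3]
m = -3.5, h(m) = 2.5 (+); new bracket [-3.5, -3]
m = -3.25, h(m) = -4.65625 (−); new bracket [-3.5, -3.25]
m = -3.375, h(m) = -1.3164 (−); new bracket [-3.5, -3.375]
m = -3.4375, h(m) = 0.5308 (+); new bracket [-3.4375, -3.375]
m = -3.40625, h(m) = -0.4079 (−); new bracket [-3.4375, -3.40625]

-3.40625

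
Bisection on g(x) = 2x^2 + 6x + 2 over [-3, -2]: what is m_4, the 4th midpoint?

-2.5625

g(-2.5) = -0.5 < 0, so the root lies in [-3, -2.5]
g(-2.75) = 0.625 > 0, so the root lies in [-2.75, -2.5]
g(-2.625) = 0.03125 > 0, so the root lies in [-2.625, -2.5]
g(-2.5625) = -0.2422 < 0, so the root lies in [-2.625, -2.5625]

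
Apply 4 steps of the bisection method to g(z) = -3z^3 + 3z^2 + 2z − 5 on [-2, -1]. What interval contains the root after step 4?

[-1.125, -1.0625]

g(-1.5) = 8.875 > 0, so the root lies in [-1.5, -1]
g(-1.25) = 3.046875 > 0, so the root lies in [-1.25, -1]
g(-1.125) = 0.818359 > 0, so the root lies in [-1.125, -1]
g(-1.0625) = -0.1399 < 0, so the root lies in [-1.125, -1.0625]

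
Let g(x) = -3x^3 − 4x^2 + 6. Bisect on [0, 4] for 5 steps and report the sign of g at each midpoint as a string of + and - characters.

g(2) = -34 < 0, so the root lies in [0, 2]
g(1) = -1 < 0, so the root lies in [0, 1]
g(0.5) = 4.625 > 0, so the root lies in [0.5, 1]
g(0.75) = 2.4844 > 0, so the root lies in [0.75, 1]
g(0.875) = 0.9277 > 0, so the root lies in [0.875, 1]

--+++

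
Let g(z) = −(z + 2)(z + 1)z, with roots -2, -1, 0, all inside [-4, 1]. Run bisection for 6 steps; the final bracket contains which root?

-2

z = -1.5 gives g = -0.375, negative; keep [-4, -1.5]
z = -2.75 gives g = 3.609375, positive; keep [-2.75, -1.5]
z = -2.125 gives g = 0.298828, positive; keep [-2.125, -1.5]
z = -1.8125 gives g = -0.2761, negative; keep [-2.125, -1.8125]
z = -1.96875 gives g = -0.0596, negative; keep [-2.125, -1.96875]
z = -2.046875 gives g = 0.1004, positive; keep [-2.046875, -1.96875]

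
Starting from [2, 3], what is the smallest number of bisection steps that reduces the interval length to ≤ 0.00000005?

Width after n steps is 1/2^n. Need 2^n ≥ 1/0.00000005 = 20000000.
2^24 = 16777216 < 20000000 ≤ 2^25 = 33554432, so n = 25.

25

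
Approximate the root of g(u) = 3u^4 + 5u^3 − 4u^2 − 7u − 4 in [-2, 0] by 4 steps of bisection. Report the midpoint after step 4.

midpoint -1: g = -3 < 0 → [-2, -1]
midpoint -1.5: g = -4.1875 < 0 → [-2, -1.5]
midpoint -1.75: g = -2.660156 < 0 → [-2, -1.75]
midpoint -1.875: g = -0.8176 < 0 → [-2, -1.875]

-1.875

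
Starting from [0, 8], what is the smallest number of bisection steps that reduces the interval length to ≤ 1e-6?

Width after n steps is 8/2^n. Need 2^n ≥ 8/1e-6 = 8000000.
2^22 = 4194304 < 8000000 ≤ 2^23 = 8388608, so n = 23.

23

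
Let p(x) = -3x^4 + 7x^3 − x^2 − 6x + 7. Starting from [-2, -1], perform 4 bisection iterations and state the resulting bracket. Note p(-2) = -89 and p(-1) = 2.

midpoint -1.5: p = -25.0625 < 0 → [-1.5, -1]
midpoint -1.25: p = -8.058594 < 0 → [-1.25, -1]
midpoint -1.125: p = -2.287842 < 0 → [-1.125, -1]
midpoint -1.0625: p = 0.0266 > 0 → [-1.125, -1.0625]

[-1.125, -1.0625]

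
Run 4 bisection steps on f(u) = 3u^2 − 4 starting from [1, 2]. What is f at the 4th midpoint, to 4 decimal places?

0.2305

midpoint 1.5: f = 2.75 > 0 → [1, 1.5]
midpoint 1.25: f = 0.6875 > 0 → [1, 1.25]
midpoint 1.125: f = -0.203125 < 0 → [1.125, 1.25]
midpoint 1.1875: f = 0.2305 > 0 → [1.125, 1.1875]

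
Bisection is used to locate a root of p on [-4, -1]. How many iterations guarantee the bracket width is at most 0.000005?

Width after n steps is 3/2^n. Need 2^n ≥ 3/0.000005 = 600000.
2^19 = 524288 < 600000 ≤ 2^20 = 1048576, so n = 20.

20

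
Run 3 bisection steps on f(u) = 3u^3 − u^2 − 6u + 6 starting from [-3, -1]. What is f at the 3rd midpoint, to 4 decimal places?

f(-2) = -10 < 0, so the root lies in [-2, -1]
f(-1.5) = 2.625 > 0, so the root lies in [-2, -1.5]
f(-1.75) = -2.640625 < 0, so the root lies in [-1.75, -1.5]

-2.6406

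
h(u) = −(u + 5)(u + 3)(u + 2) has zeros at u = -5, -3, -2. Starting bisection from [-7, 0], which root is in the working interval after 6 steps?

-5

m = -3.5, h(m) = -1.125 (−); new bracket [-7, -3.5]
m = -5.25, h(m) = 1.828125 (+); new bracket [-5.25, -3.5]
m = -4.375, h(m) = -2.041016 (−); new bracket [-5.25, -4.375]
m = -4.8125, h(m) = -0.9558 (−); new bracket [-5.25, -4.8125]
m = -5.03125, h(m) = 0.1924 (+); new bracket [-5.03125, -4.8125]
m = -4.921875, h(m) = -0.4387 (−); new bracket [-5.03125, -4.921875]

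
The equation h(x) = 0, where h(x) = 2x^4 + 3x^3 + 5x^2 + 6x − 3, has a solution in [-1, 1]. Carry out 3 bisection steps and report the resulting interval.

m = 0, h(m) = -3 (−); new bracket [0, 1]
m = 0.5, h(m) = 1.75 (+); new bracket [0, 0.5]
m = 0.25, h(m) = -1.132812 (−); new bracket [0.25, 0.5]

[0.25, 0.5]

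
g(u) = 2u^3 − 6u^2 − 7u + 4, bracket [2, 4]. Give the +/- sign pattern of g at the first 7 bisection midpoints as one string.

midpoint 3: g = -17 < 0 → [3, 4]
midpoint 3.5: g = -8.25 < 0 → [3.5, 4]
midpoint 3.75: g = -1.15625 < 0 → [3.75, 4]
midpoint 3.875: g = 3.1523 > 0 → [3.75, 3.875]
midpoint 3.8125: g = 0.9321 > 0 → [3.75, 3.8125]
midpoint 3.78125: g = -0.1284 < 0 → [3.78125, 3.8125]
midpoint 3.796875: g = 0.3978 > 0 → [3.78125, 3.796875]

---++-+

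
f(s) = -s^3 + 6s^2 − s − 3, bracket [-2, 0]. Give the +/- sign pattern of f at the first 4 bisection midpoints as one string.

+-++

midpoint -1: f = 5 > 0 → [-1, 0]
midpoint -0.5: f = -0.875 < 0 → [-1, -0.5]
midpoint -0.75: f = 1.546875 > 0 → [-0.75, -0.5]
midpoint -0.625: f = 0.2129 > 0 → [-0.625, -0.5]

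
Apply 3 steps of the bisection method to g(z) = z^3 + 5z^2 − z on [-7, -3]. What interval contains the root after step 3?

[-5.5, -5]

m = -5, g(m) = 5 (+); new bracket [-7, -5]
m = -6, g(m) = -30 (−); new bracket [-6, -5]
m = -5.5, g(m) = -9.625 (−); new bracket [-5.5, -5]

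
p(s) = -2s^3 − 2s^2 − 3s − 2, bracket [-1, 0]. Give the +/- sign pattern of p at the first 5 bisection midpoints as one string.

p(-0.5) = -0.75 < 0, so the root lies in [-1, -0.5]
p(-0.75) = -0.03125 < 0, so the root lies in [-1, -0.75]
p(-0.875) = 0.433594 > 0, so the root lies in [-0.875, -0.75]
p(-0.8125) = 0.1899 > 0, so the root lies in [-0.8125, -0.75]
p(-0.78125) = 0.0767 > 0, so the root lies in [-0.78125, -0.75]

--+++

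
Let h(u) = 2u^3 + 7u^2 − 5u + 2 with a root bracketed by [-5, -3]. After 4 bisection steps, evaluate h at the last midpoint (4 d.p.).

h(-4) = 6 > 0, so the root lies in [-5, -4]
h(-4.5) = -16 < 0, so the root lies in [-4.5, -4]
h(-4.25) = -3.84375 < 0, so the root lies in [-4.25, -4]
h(-4.125) = 1.3555 > 0, so the root lies in [-4.25, -4.125]

1.3555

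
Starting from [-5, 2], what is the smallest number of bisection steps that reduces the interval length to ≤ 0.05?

8

Width after n steps is 7/2^n. Need 2^n ≥ 7/0.05 = 140.
2^7 = 128 < 140 ≤ 2^8 = 256, so n = 8.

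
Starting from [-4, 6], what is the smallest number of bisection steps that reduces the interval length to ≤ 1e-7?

27

Width after n steps is 10/2^n. Need 2^n ≥ 10/1e-7 = 100000000.
2^26 = 67108864 < 100000000 ≤ 2^27 = 134217728, so n = 27.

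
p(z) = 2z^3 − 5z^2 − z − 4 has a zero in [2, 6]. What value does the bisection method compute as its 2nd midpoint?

z = 4 gives p = 40, positive; keep [2, 4]
z = 3 gives p = 2, positive; keep [2, 3]

3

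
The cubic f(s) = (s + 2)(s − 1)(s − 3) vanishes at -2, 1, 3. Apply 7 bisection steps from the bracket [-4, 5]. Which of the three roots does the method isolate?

-2

s = 0.5 gives f = 3.125, positive; keep [-4, 0.5]
s = -1.75 gives f = 3.265625, positive; keep [-4, -1.75]
s = -2.875 gives f = -19.919922, negative; keep [-2.875, -1.75]
s = -2.3125 gives f = -5.4993, negative; keep [-2.3125, -1.75]
s = -2.03125 gives f = -0.4766, negative; keep [-2.03125, -1.75]
s = -1.890625 gives f = 1.5462, positive; keep [-2.03125, -1.890625]
s = -1.9609375 gives f = 0.5738, positive; keep [-2.03125, -1.9609375]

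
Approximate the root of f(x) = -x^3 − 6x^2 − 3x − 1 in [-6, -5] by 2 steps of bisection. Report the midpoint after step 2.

-5.25

m = -5.5, f(m) = 0.375 (+); new bracket [-5.5, -5]
m = -5.25, f(m) = -5.921875 (−); new bracket [-5.5, -5.25]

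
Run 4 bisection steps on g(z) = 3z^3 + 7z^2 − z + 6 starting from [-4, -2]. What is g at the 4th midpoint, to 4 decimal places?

2.5957

z = -3 gives g = -9, negative; keep [-3, -2]
z = -2.5 gives g = 5.375, positive; keep [-3, -2.5]
z = -2.75 gives g = -0.703125, negative; keep [-2.75, -2.5]
z = -2.625 gives g = 2.5957, positive; keep [-2.75, -2.625]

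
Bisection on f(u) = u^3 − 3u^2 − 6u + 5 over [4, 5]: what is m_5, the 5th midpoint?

4.15625

m = 4.5, f(m) = 8.375 (+); new bracket [4, 4.5]
m = 4.25, f(m) = 2.078125 (+); new bracket [4, 4.25]
m = 4.125, f(m) = -0.607422 (−); new bracket [4.125, 4.25]
m = 4.1875, f(m) = 0.698 (+); new bracket [4.125, 4.1875]
m = 4.15625, f(m) = 0.036 (+); new bracket [4.125, 4.15625]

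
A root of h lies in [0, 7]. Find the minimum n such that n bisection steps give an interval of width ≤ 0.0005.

Width after n steps is 7/2^n. Need 2^n ≥ 7/0.0005 = 14000.
2^13 = 8192 < 14000 ≤ 2^14 = 16384, so n = 14.

14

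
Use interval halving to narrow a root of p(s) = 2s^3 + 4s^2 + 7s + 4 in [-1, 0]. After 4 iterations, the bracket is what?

m = -0.5, p(m) = 1.25 (+); new bracket [-1, -0.5]
m = -0.75, p(m) = 0.15625 (+); new bracket [-1, -0.75]
m = -0.875, p(m) = -0.402344 (−); new bracket [-0.875, -0.75]
m = -0.8125, p(m) = -0.1196 (−); new bracket [-0.8125, -0.75]

[-0.8125, -0.75]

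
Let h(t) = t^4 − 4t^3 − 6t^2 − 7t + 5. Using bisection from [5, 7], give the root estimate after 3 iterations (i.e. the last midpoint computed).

t = 6 gives h = 179, positive; keep [5, 6]
t = 5.5 gives h = 34.5625, positive; keep [5, 5.5]
t = 5.25 gives h = -16.246094, negative; keep [5.25, 5.5]

5.25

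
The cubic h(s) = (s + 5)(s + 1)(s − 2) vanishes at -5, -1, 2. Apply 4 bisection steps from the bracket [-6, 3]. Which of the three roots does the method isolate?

-5

m = -1.5, h(m) = 6.125 (+); new bracket [-6, -1.5]
m = -3.75, h(m) = 19.765625 (+); new bracket [-6, -3.75]
m = -4.875, h(m) = 3.330078 (+); new bracket [-6, -4.875]
m = -5.4375, h(m) = -14.4392 (−); new bracket [-5.4375, -4.875]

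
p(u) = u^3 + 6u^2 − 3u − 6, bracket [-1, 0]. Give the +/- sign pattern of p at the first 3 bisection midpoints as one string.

--+

p(-0.5) = -3.125 < 0, so the root lies in [-1, -0.5]
p(-0.75) = -0.796875 < 0, so the root lies in [-1, -0.75]
p(-0.875) = 0.548828 > 0, so the root lies in [-0.875, -0.75]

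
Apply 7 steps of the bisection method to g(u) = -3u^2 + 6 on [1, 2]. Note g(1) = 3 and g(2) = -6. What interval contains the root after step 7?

midpoint 1.5: g = -0.75 < 0 → [1, 1.5]
midpoint 1.25: g = 1.3125 > 0 → [1.25, 1.5]
midpoint 1.375: g = 0.328125 > 0 → [1.375, 1.5]
midpoint 1.4375: g = -0.1992 < 0 → [1.375, 1.4375]
midpoint 1.40625: g = 0.0674 > 0 → [1.40625, 1.4375]
midpoint 1.421875: g = -0.0652 < 0 → [1.40625, 1.421875]
midpoint 1.4140625: g = 0.0013 > 0 → [1.4140625, 1.421875]

[1.4140625, 1.421875]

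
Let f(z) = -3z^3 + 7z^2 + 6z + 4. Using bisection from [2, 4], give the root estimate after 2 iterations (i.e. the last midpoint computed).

3.5

midpoint 3: f = 4 > 0 → [3, 4]
midpoint 3.5: f = -17.875 < 0 → [3, 3.5]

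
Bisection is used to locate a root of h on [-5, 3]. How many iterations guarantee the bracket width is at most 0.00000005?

28

Width after n steps is 8/2^n. Need 2^n ≥ 8/0.00000005 = 160000000.
2^27 = 134217728 < 160000000 ≤ 2^28 = 268435456, so n = 28.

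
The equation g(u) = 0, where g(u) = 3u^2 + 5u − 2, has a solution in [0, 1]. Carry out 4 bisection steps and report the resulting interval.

midpoint 0.5: g = 1.25 > 0 → [0, 0.5]
midpoint 0.25: g = -0.5625 < 0 → [0.25, 0.5]
midpoint 0.375: g = 0.296875 > 0 → [0.25, 0.375]
midpoint 0.3125: g = -0.1445 < 0 → [0.3125, 0.375]

[0.3125, 0.375]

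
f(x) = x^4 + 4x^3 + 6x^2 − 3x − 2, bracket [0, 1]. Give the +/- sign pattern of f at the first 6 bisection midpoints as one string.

-+-+-+

midpoint 0.5: f = -1.4375 < 0 → [0.5, 1]
midpoint 0.75: f = 1.128906 > 0 → [0.5, 0.75]
midpoint 0.625: f = -0.4021 < 0 → [0.625, 0.75]
midpoint 0.6875: f = 0.2966 > 0 → [0.625, 0.6875]
midpoint 0.65625: f = -0.0688 < 0 → [0.65625, 0.6875]
midpoint 0.671875: f = 0.1098 > 0 → [0.65625, 0.671875]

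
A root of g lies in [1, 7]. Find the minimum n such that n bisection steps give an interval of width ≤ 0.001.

13

Width after n steps is 6/2^n. Need 2^n ≥ 6/0.001 = 6000.
2^12 = 4096 < 6000 ≤ 2^13 = 8192, so n = 13.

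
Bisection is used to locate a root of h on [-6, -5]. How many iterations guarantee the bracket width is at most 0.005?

Width after n steps is 1/2^n. Need 2^n ≥ 1/0.005 = 200.
2^7 = 128 < 200 ≤ 2^8 = 256, so n = 8.

8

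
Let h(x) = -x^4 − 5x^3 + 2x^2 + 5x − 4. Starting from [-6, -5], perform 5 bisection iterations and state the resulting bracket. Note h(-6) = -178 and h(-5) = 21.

[-5.1875, -5.15625]

m = -5.5, h(m) = -54.1875 (−); new bracket [-5.5, -5]
m = -5.25, h(m) = -11.300781 (−); new bracket [-5.25, -5]
m = -5.125, h(m) = 6.079834 (+); new bracket [-5.25, -5.125]
m = -5.1875, h(m) = -2.2915 (−); new bracket [-5.1875, -5.125]
m = -5.15625, h(m) = 1.9725 (+); new bracket [-5.1875, -5.15625]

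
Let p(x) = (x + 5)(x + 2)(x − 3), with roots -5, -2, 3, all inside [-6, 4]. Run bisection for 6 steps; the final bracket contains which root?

3

p(-1) = -16 < 0, so the root lies in [-1, 4]
p(1.5) = -34.125 < 0, so the root lies in [1.5, 4]
p(2.75) = -9.203125 < 0, so the root lies in [2.75, 4]
p(3.375) = 16.8809 > 0, so the root lies in [2.75, 3.375]
p(3.0625) = 2.551 > 0, so the root lies in [2.75, 3.0625]
p(2.90625) = -3.6366 < 0, so the root lies in [2.90625, 3.0625]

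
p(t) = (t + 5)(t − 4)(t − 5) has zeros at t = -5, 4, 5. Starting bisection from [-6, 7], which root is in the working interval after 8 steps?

midpoint 0.5: p = 86.625 > 0 → [-6, 0.5]
midpoint -2.75: p = 117.703125 > 0 → [-6, -2.75]
midpoint -4.375: p = 49.072266 > 0 → [-6, -4.375]
midpoint -5.1875: p = -17.5496 < 0 → [-5.1875, -4.375]
midpoint -4.78125: p = 18.7888 > 0 → [-5.1875, -4.78125]
midpoint -4.984375: p = 1.4016 > 0 → [-5.1875, -4.984375]
midpoint -5.0859375: p = -7.8753 < 0 → [-5.0859375, -4.984375]
midpoint -5.03515625: p = -3.1876 < 0 → [-5.03515625, -4.984375]

-5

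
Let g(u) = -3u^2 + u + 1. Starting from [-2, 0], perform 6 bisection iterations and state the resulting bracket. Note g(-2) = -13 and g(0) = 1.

[-0.4375, -0.40625]

g(-1) = -3 < 0, so the root lies in [-1, 0]
g(-0.5) = -0.25 < 0, so the root lies in [-0.5, 0]
g(-0.25) = 0.5625 > 0, so the root lies in [-0.5, -0.25]
g(-0.375) = 0.2031 > 0, so the root lies in [-0.5, -0.375]
g(-0.4375) = -0.0117 < 0, so the root lies in [-0.4375, -0.375]
g(-0.40625) = 0.0986 > 0, so the root lies in [-0.4375, -0.40625]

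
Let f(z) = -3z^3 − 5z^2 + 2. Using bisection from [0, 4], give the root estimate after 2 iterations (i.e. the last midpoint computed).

m = 2, f(m) = -42 (−); new bracket [0, 2]
m = 1, f(m) = -6 (−); new bracket [0, 1]

1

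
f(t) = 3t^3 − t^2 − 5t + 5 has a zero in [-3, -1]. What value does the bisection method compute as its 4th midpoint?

-1.625

midpoint -2: f = -13 < 0 → [-2, -1]
midpoint -1.5: f = 0.125 > 0 → [-2, -1.5]
midpoint -1.75: f = -5.390625 < 0 → [-1.75, -1.5]
midpoint -1.625: f = -2.3887 < 0 → [-1.625, -1.5]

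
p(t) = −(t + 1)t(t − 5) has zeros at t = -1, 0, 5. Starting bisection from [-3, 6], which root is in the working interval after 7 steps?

5

t = 1.5 gives p = 13.125, positive; keep [1.5, 6]
t = 3.75 gives p = 22.265625, positive; keep [3.75, 6]
t = 4.875 gives p = 3.580078, positive; keep [4.875, 6]
t = 5.4375 gives p = -15.3142, negative; keep [4.875, 5.4375]
t = 5.15625 gives p = -4.9599, negative; keep [4.875, 5.15625]
t = 5.015625 gives p = -0.4714, negative; keep [4.875, 5.015625]
t = 4.9453125 gives p = 1.6079, positive; keep [4.9453125, 5.015625]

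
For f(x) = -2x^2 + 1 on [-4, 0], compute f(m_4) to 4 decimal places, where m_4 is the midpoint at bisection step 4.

f(-2) = -7 < 0, so the root lies in [-2, 0]
f(-1) = -1 < 0, so the root lies in [-1, 0]
f(-0.5) = 0.5 > 0, so the root lies in [-1, -0.5]
f(-0.75) = -0.125 < 0, so the root lies in [-0.75, -0.5]

-0.1250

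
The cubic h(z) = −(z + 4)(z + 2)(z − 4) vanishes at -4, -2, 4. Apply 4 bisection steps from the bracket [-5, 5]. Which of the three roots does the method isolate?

4

midpoint 0: h = 32 > 0 → [0, 5]
midpoint 2.5: h = 43.875 > 0 → [2.5, 5]
midpoint 3.75: h = 11.140625 > 0 → [3.75, 5]
midpoint 4.375: h = -20.0215 < 0 → [3.75, 4.375]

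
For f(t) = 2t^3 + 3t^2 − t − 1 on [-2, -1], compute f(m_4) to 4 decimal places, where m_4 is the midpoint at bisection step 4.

0.2573

midpoint -1.5: f = 0.5 > 0 → [-2, -1.5]
midpoint -1.75: f = -0.78125 < 0 → [-1.75, -1.5]
midpoint -1.625: f = -0.035156 < 0 → [-1.625, -1.5]
midpoint -1.5625: f = 0.2573 > 0 → [-1.625, -1.5625]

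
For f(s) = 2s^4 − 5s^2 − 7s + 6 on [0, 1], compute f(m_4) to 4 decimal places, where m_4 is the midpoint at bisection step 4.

0.6807

s = 0.5 gives f = 1.375, positive; keep [0.5, 1]
s = 0.75 gives f = -1.429688, negative; keep [0.5, 0.75]
s = 0.625 gives f = -0.022949, negative; keep [0.5, 0.625]
s = 0.5625 gives f = 0.6807, positive; keep [0.5625, 0.625]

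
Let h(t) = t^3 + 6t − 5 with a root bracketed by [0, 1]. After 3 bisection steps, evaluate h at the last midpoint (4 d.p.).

0.9199

h(0.5) = -1.875 < 0, so the root lies in [0.5, 1]
h(0.75) = -0.078125 < 0, so the root lies in [0.75, 1]
h(0.875) = 0.919922 > 0, so the root lies in [0.75, 0.875]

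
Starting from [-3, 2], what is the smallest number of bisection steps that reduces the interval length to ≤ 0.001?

Width after n steps is 5/2^n. Need 2^n ≥ 5/0.001 = 5000.
2^12 = 4096 < 5000 ≤ 2^13 = 8192, so n = 13.

13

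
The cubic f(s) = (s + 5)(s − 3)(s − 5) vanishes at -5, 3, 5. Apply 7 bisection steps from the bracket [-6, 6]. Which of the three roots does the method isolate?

f(0) = 75 > 0, so the root lies in [-6, 0]
f(-3) = 96 > 0, so the root lies in [-6, -3]
f(-4.5) = 35.625 > 0, so the root lies in [-6, -4.5]
f(-5.25) = -21.1406 < 0, so the root lies in [-5.25, -4.5]
f(-4.875) = 9.7207 > 0, so the root lies in [-5.25, -4.875]
f(-5.0625) = -5.0706 < 0, so the root lies in [-5.0625, -4.875]
f(-4.96875) = 2.4825 > 0, so the root lies in [-5.0625, -4.96875]

-5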